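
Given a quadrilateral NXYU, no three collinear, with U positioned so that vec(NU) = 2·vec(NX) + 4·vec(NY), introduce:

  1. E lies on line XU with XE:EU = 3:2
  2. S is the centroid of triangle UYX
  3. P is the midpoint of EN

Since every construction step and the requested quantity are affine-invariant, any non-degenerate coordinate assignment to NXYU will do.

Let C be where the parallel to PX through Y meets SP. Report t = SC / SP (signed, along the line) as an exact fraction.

t = 4

Set N = (0, 0), X = (1, 0), Y = (0, 1), U = (2, 4); any affine frame gives the same invariant.
1. E lies on line XU with XE:EU = 3:2 ⇒ E = (8/5, 12/5)
2. S is the centroid of triangle UYX ⇒ S = (1, 5/3)
3. P is the midpoint of EN ⇒ P = (4/5, 6/5)
through Y parallel to PX: direction (1/5, -6/5); meets SP at C = (1/5, -1/5)
C = S + t·(P−S) with t = 4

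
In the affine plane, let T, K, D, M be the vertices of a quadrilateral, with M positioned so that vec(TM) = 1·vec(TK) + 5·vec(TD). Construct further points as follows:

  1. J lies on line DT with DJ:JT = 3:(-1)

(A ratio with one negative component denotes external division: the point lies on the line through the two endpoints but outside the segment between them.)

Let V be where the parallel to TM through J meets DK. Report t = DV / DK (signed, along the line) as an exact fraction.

Assign T = (0, 0), K = (1, 0), D = (0, 1), M = (1, 5) — the answer is frame-independent, so this choice is without loss of generality.
1. J lies on line DT with DJ:JT = 3:(-1) ⇒ J = (0, -1/2)
through J parallel to TM: direction (1, 5); meets DK at V = (1/4, 3/4)
V = D + t·(K−D) with t = 1/4

t = 1/4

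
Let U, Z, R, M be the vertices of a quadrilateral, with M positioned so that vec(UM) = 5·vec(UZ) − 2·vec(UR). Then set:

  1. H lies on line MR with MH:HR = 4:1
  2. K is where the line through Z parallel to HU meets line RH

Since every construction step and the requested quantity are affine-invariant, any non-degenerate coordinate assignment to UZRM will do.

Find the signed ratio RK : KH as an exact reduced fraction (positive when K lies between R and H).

Choose coordinates U = (0, 0), Z = (1, 0), R = (0, 1), M = (5, -2).
1. H lies on line MR with MH:HR = 4:1 ⇒ H = (1, 2/5)
2. K is where the line through Z parallel to HU meets line RH ⇒ K = (7/5, 4/25)
K = R + t·(H−R) with t = 7/5, so RK:KH = t:(1−t) = 7/5:-2/5

RK:KH = -7/2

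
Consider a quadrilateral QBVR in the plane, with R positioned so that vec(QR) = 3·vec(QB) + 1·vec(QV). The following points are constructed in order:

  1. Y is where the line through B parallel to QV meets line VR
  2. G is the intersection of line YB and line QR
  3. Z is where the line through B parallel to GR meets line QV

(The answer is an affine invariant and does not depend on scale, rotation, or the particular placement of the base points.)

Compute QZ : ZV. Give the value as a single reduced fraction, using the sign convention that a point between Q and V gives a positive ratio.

QZ:ZV = -1/4

Work in coordinates with Q = (0, 0), B = (1, 0), V = (0, 1), R = (3, 1).
1. Y is where the line through B parallel to QV meets line VR ⇒ Y = (1, 1)
2. G is the intersection of line YB and line QR ⇒ G = (1, 1/3)
3. Z is where the line through B parallel to GR meets line QV ⇒ Z = (0, -1/3)
Z = Q + t·(V−Q) with t = -1/3, so QZ:ZV = t:(1−t) = -1/3:4/3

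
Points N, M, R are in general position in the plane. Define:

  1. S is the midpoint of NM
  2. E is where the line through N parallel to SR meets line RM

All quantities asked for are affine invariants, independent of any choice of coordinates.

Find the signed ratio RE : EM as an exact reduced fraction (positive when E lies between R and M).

Choose coordinates N = (0, 0), M = (1, 0), R = (0, 1).
1. S is the midpoint of NM ⇒ S = (1/2, 0)
2. E is where the line through N parallel to SR meets line RM ⇒ E = (-1, 2)
E = R + t·(M−R) with t = -1, so RE:EM = t:(1−t) = -1:2

RE:EM = -1/2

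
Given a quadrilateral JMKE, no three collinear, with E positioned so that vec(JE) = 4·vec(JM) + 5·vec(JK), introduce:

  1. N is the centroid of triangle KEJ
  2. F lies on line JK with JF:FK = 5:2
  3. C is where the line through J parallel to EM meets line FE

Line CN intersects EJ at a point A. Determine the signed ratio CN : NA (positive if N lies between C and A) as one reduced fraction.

CN:NA = 1/2

Choose coordinates J = (0, 0), M = (1, 0), K = (0, 1), E = (4, 5).
1. N is the centroid of triangle KEJ ⇒ N = (4/3, 2)
2. F lies on line JK with JF:FK = 5:2 ⇒ F = (0, 5/7)
3. C is where the line through J parallel to EM meets line FE ⇒ C = (6/5, 2)
line CN meets EJ at A = (8/5, 2)
N = C + t·(A−C) with t = 1/3, so CN:NA = 1/3:2/3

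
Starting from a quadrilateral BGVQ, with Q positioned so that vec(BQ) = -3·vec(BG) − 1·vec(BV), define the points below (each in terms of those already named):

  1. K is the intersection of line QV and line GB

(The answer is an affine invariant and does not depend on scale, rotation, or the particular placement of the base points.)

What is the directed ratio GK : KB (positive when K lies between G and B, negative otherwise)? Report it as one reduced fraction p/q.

Set B = (0, 0), G = (1, 0), V = (0, 1), Q = (-3, -1); any affine frame gives the same invariant.
1. K is the intersection of line QV and line GB ⇒ K = (-3/2, 0)
K = G + t·(B−G) with t = 5/2, so GK:KB = t:(1−t) = 5/2:-3/2

GK:KB = -5/3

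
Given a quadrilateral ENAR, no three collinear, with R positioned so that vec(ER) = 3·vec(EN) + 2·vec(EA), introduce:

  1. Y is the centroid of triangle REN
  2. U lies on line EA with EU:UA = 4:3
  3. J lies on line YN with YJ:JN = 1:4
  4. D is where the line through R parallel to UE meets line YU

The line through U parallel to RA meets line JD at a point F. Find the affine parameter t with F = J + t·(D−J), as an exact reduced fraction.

Assign E = (0, 0), N = (1, 0), A = (0, 1), R = (3, 2) — the answer is frame-independent, so this choice is without loss of generality.
1. Y is the centroid of triangle REN ⇒ Y = (4/3, 2/3)
2. U lies on line EA with EU:UA = 4:3 ⇒ U = (0, 4/7)
3. J lies on line YN with YJ:JN = 1:4 ⇒ J = (19/15, 8/15)
4. D is where the line through R parallel to UE meets line YU ⇒ D = (3, 11/14)
through U parallel to RA: direction (-3, -1); meets JD at F = (-243/205, 253/1435)
F = J + t·(D−J) with t = -58/41

t = -58/41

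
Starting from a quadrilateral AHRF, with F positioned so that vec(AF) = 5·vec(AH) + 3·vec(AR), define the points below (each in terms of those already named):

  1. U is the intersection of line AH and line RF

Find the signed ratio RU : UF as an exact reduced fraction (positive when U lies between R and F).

Work in coordinates with A = (0, 0), H = (1, 0), R = (0, 1), F = (5, 3).
1. U is the intersection of line AH and line RF ⇒ U = (-5/2, 0)
U = R + t·(F−R) with t = -1/2, so RU:UF = t:(1−t) = -1/2:3/2

RU:UF = -1/3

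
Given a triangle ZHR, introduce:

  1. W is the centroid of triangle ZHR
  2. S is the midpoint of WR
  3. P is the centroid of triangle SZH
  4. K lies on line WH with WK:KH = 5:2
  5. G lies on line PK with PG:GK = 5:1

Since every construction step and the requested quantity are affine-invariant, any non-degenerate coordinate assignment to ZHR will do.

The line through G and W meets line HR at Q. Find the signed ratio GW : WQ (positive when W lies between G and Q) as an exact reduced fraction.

Choose coordinates Z = (0, 0), H = (1, 0), R = (0, 1).
1. W is the centroid of triangle ZHR ⇒ W = (1/3, 1/3)
2. S is the midpoint of WR ⇒ S = (1/6, 2/3)
3. P is the centroid of triangle SZH ⇒ P = (7/18, 2/9)
4. K lies on line WH with WK:KH = 5:2 ⇒ K = (17/21, 2/21)
5. G lies on line PK with PG:GK = 5:1 ⇒ G = (559/756, 22/189)
line GW meets HR at Q = (150/143, -7/143)
W = G + t·(Q−G) with t = -143/109, so GW:WQ = -143/109:252/109

GW:WQ = -143/252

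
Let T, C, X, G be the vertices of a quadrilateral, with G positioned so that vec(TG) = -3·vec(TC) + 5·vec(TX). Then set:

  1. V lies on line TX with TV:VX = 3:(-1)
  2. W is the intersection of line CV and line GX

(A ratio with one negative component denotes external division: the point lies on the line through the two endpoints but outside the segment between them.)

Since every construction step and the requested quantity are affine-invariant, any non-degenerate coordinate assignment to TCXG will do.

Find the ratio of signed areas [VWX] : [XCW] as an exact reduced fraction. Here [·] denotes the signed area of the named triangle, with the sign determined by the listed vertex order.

Assign T = (0, 0), C = (1, 0), X = (0, 1), G = (-3, 5) — the answer is frame-independent, so this choice is without loss of generality.
1. V lies on line TX with TV:VX = 3:(-1) ⇒ V = (0, 3/2)
2. W is the intersection of line CV and line GX ⇒ W = (3, -3)
2·[VWX] = -3/2, 2·[XCW] = -1
[VWX]:[XCW] = -3/2:-1 = 3/2

[VWX]:[XCW] = 3/2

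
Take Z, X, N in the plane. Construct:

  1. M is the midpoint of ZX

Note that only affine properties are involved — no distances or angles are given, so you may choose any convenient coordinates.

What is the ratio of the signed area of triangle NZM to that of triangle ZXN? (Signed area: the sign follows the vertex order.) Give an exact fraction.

[NZM]:[ZXN] = 1/2

Assign Z = (0, 0), X = (1, 0), N = (0, 1) — the answer is frame-independent, so this choice is without loss of generality.
1. M is the midpoint of ZX ⇒ M = (1/2, 0)
2·[NZM] = 1/2, 2·[ZXN] = 1
[NZM]:[ZXN] = 1/2:1 = 1/2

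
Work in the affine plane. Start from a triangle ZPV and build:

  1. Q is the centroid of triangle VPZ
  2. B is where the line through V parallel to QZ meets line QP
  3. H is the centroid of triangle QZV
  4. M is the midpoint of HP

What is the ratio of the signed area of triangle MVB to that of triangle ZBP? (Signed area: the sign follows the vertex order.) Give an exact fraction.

[MVB]:[ZBP] = -2/3

Choose coordinates Z = (0, 0), P = (1, 0), V = (0, 1).
1. Q is the centroid of triangle VPZ ⇒ Q = (1/3, 1/3)
2. B is where the line through V parallel to QZ meets line QP ⇒ B = (-1/3, 2/3)
3. H is the centroid of triangle QZV ⇒ H = (1/9, 4/9)
4. M is the midpoint of HP ⇒ M = (5/9, 2/9)
2·[MVB] = 4/9, 2·[ZBP] = -2/3
[MVB]:[ZBP] = 4/9:-2/3 = -2/3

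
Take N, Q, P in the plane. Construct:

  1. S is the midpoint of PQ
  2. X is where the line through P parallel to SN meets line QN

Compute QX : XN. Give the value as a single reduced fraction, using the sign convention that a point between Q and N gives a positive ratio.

Work in coordinates with N = (0, 0), Q = (1, 0), P = (0, 1).
1. S is the midpoint of PQ ⇒ S = (1/2, 1/2)
2. X is where the line through P parallel to SN meets line QN ⇒ X = (-1, 0)
X = Q + t·(N−Q) with t = 2, so QX:XN = t:(1−t) = 2:-1

QX:XN = -2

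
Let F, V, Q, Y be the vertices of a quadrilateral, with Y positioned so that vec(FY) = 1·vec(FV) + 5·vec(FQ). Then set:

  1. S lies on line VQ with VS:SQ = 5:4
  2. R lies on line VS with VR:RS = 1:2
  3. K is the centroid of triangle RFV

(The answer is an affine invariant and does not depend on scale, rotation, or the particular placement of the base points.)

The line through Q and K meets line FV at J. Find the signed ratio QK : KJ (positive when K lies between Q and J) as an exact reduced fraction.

QK:KJ = 76/5

Choose coordinates F = (0, 0), V = (1, 0), Q = (0, 1), Y = (1, 5).
1. S lies on line VQ with VS:SQ = 5:4 ⇒ S = (4/9, 5/9)
2. R lies on line VS with VR:RS = 1:2 ⇒ R = (22/27, 5/27)
3. K is the centroid of triangle RFV ⇒ K = (49/81, 5/81)
line QK meets FV at J = (49/76, 0)
K = Q + t·(J−Q) with t = 76/81, so QK:KJ = 76/81:5/81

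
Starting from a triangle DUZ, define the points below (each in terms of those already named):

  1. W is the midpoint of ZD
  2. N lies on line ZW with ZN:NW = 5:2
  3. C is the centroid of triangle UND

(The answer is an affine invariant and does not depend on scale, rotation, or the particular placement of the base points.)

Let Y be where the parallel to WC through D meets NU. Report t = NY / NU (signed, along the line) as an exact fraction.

Assign D = (0, 0), U = (1, 0), Z = (0, 1) — the answer is frame-independent, so this choice is without loss of generality.
1. W is the midpoint of ZD ⇒ W = (0, 1/2)
2. N lies on line ZW with ZN:NW = 5:2 ⇒ N = (0, 9/14)
3. C is the centroid of triangle UND ⇒ C = (1/3, 3/14)
through D parallel to WC: direction (1/3, -2/7); meets NU at Y = (-3, 18/7)
Y = N + t·(U−N) with t = -3

t = -3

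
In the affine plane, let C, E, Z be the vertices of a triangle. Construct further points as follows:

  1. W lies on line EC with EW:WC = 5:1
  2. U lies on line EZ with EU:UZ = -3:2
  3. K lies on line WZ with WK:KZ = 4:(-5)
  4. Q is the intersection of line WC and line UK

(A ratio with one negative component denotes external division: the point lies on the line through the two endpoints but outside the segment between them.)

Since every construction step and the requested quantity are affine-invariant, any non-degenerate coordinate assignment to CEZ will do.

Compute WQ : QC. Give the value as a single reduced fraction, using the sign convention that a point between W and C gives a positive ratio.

Work in coordinates with C = (0, 0), E = (1, 0), Z = (0, 1).
1. W lies on line EC with EW:WC = 5:1 ⇒ W = (1/6, 0)
2. U lies on line EZ with EU:UZ = -3:2 ⇒ U = (-2, 3)
3. K lies on line WZ with WK:KZ = 4:(-5) ⇒ K = (5/6, -4)
4. Q is the intersection of line WC and line UK ⇒ Q = (-11/14, 0)
Q = W + t·(C−W) with t = 40/7, so WQ:QC = t:(1−t) = 40/7:-33/7

WQ:QC = -40/33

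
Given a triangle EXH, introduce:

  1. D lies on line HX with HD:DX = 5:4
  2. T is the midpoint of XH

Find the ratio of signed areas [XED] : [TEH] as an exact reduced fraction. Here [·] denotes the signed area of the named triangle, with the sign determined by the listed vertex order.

[XED]:[TEH] = 8/9

Assign E = (0, 0), X = (1, 0), H = (0, 1) — the answer is frame-independent, so this choice is without loss of generality.
1. D lies on line HX with HD:DX = 5:4 ⇒ D = (5/9, 4/9)
2. T is the midpoint of XH ⇒ T = (1/2, 1/2)
2·[XED] = -4/9, 2·[TEH] = -1/2
[XED]:[TEH] = -4/9:-1/2 = 8/9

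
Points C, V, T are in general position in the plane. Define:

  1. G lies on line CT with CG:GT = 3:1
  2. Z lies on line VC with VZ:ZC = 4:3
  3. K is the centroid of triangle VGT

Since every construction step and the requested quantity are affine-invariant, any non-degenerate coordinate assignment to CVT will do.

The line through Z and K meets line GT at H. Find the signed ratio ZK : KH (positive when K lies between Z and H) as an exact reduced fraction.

Set C = (0, 0), V = (1, 0), T = (0, 1); any affine frame gives the same invariant.
1. G lies on line CT with CG:GT = 3:1 ⇒ G = (0, 3/4)
2. Z lies on line VC with VZ:ZC = 4:3 ⇒ Z = (3/7, 0)
3. K is the centroid of triangle VGT ⇒ K = (1/3, 7/12)
line ZK meets GT at H = (0, 21/8)
K = Z + t·(H−Z) with t = 2/9, so ZK:KH = 2/9:7/9

ZK:KH = 2/7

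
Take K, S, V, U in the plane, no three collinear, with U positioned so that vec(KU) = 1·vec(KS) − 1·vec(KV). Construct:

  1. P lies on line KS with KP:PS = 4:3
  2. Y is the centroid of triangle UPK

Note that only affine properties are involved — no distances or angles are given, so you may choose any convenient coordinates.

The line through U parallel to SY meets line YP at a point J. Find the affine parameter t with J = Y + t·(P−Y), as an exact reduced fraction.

t = -10/3

Set K = (0, 0), S = (1, 0), V = (0, 1), U = (1, -1); any affine frame gives the same invariant.
1. P lies on line KS with KP:PS = 4:3 ⇒ P = (4/7, 0)
2. Y is the centroid of triangle UPK ⇒ Y = (11/21, -1/3)
through U parallel to SY: direction (-10/21, -1/3); meets YP at J = (23/63, -13/9)
J = Y + t·(P−Y) with t = -10/3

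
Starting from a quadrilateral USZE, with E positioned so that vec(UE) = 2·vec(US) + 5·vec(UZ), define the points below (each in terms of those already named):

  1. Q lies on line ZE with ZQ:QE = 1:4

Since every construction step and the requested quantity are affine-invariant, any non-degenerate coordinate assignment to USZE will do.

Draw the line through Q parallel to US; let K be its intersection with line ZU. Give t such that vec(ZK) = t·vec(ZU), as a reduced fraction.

Assign U = (0, 0), S = (1, 0), Z = (0, 1), E = (2, 5) — the answer is frame-independent, so this choice is without loss of generality.
1. Q lies on line ZE with ZQ:QE = 1:4 ⇒ Q = (2/5, 9/5)
through Q parallel to US: direction (1, 0); meets ZU at K = (0, 9/5)
K = Z + t·(U−Z) with t = -4/5

t = -4/5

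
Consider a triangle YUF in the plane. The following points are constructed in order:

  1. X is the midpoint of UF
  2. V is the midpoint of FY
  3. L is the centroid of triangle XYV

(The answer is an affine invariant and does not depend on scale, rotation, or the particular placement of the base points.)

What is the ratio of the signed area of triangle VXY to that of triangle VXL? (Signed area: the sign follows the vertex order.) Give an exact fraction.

[VXY]:[VXL] = 3

Assign Y = (0, 0), U = (1, 0), F = (0, 1) — the answer is frame-independent, so this choice is without loss of generality.
1. X is the midpoint of UF ⇒ X = (1/2, 1/2)
2. V is the midpoint of FY ⇒ V = (0, 1/2)
3. L is the centroid of triangle XYV ⇒ L = (1/6, 1/3)
2·[VXY] = -1/4, 2·[VXL] = -1/12
[VXY]:[VXL] = -1/4:-1/12 = 3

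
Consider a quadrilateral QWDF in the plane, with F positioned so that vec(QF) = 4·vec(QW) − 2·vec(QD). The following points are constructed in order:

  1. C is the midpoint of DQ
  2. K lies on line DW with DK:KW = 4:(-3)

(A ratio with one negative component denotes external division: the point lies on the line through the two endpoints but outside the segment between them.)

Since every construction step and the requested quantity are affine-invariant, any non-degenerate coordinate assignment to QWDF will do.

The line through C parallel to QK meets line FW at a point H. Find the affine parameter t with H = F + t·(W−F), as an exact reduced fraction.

t = 2

Set Q = (0, 0), W = (1, 0), D = (0, 1), F = (4, -2); any affine frame gives the same invariant.
1. C is the midpoint of DQ ⇒ C = (0, 1/2)
2. K lies on line DW with DK:KW = 4:(-3) ⇒ K = (4, -3)
through C parallel to QK: direction (4, -3); meets FW at H = (-2, 2)
H = F + t·(W−F) with t = 2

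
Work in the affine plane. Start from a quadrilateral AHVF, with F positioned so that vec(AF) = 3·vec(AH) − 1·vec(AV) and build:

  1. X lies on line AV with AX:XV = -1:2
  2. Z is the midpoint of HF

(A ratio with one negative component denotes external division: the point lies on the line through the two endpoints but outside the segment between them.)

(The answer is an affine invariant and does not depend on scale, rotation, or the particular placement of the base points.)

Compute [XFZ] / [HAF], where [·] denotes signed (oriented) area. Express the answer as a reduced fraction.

Choose coordinates A = (0, 0), H = (1, 0), V = (0, 1), F = (3, -1).
1. X lies on line AV with AX:XV = -1:2 ⇒ X = (0, -1)
2. Z is the midpoint of HF ⇒ Z = (2, -1/2)
2·[XFZ] = 3/2, 2·[HAF] = 1
[XFZ]:[HAF] = 3/2:1 = 3/2

[XFZ]:[HAF] = 3/2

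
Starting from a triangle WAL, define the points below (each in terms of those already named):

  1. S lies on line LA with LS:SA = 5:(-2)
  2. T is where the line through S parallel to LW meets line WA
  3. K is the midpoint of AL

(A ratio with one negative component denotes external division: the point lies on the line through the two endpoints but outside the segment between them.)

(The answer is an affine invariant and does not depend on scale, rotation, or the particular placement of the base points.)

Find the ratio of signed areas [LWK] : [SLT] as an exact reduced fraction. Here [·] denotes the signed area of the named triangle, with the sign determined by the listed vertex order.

Assign W = (0, 0), A = (1, 0), L = (0, 1) — the answer is frame-independent, so this choice is without loss of generality.
1. S lies on line LA with LS:SA = 5:(-2) ⇒ S = (5/3, -2/3)
2. T is where the line through S parallel to LW meets line WA ⇒ T = (5/3, 0)
3. K is the midpoint of AL ⇒ K = (1/2, 1/2)
2·[LWK] = 1/2, 2·[SLT] = -10/9
[LWK]:[SLT] = 1/2:-10/9 = -9/20

[LWK]:[SLT] = -9/20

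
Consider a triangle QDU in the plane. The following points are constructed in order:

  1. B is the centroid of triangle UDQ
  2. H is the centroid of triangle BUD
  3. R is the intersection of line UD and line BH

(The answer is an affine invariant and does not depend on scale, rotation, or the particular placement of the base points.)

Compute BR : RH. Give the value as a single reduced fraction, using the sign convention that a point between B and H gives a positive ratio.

BR:RH = -3

Assign Q = (0, 0), D = (1, 0), U = (0, 1) — the answer is frame-independent, so this choice is without loss of generality.
1. B is the centroid of triangle UDQ ⇒ B = (1/3, 1/3)
2. H is the centroid of triangle BUD ⇒ H = (4/9, 4/9)
3. R is the intersection of line UD and line BH ⇒ R = (1/2, 1/2)
R = B + t·(H−B) with t = 3/2, so BR:RH = t:(1−t) = 3/2:-1/2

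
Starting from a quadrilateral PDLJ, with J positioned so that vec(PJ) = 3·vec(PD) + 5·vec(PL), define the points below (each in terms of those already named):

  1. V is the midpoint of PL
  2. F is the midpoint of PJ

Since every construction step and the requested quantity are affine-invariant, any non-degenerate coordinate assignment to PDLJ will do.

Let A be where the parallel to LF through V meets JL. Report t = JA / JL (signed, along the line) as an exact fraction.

Assign P = (0, 0), D = (1, 0), L = (0, 1), J = (3, 5) — the answer is frame-independent, so this choice is without loss of generality.
1. V is the midpoint of PL ⇒ V = (0, 1/2)
2. F is the midpoint of PJ ⇒ F = (3/2, 5/2)
through V parallel to LF: direction (3/2, 3/2); meets JL at A = (-3/2, -1)
A = J + t·(L−J) with t = 3/2

t = 3/2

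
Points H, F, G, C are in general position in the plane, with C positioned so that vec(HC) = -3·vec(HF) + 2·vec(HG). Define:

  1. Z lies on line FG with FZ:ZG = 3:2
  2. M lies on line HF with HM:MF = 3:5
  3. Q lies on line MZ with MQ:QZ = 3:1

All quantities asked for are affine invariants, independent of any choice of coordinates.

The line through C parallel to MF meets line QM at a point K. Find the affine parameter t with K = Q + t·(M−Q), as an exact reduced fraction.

t = -31/9

Work in coordinates with H = (0, 0), F = (1, 0), G = (0, 1), C = (-3, 2).
1. Z lies on line FG with FZ:ZG = 3:2 ⇒ Z = (2/5, 3/5)
2. M lies on line HF with HM:MF = 3:5 ⇒ M = (3/8, 0)
3. Q lies on line MZ with MQ:QZ = 3:1 ⇒ Q = (63/160, 9/20)
through C parallel to MF: direction (5/8, 0); meets QM at K = (11/24, 2)
K = Q + t·(M−Q) with t = -31/9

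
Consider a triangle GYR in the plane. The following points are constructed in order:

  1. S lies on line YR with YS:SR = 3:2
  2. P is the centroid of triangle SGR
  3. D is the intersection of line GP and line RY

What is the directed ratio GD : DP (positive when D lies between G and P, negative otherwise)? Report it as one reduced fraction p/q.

Work in coordinates with G = (0, 0), Y = (1, 0), R = (0, 1).
1. S lies on line YR with YS:SR = 3:2 ⇒ S = (2/5, 3/5)
2. P is the centroid of triangle SGR ⇒ P = (2/15, 8/15)
3. D is the intersection of line GP and line RY ⇒ D = (1/5, 4/5)
D = G + t·(P−G) with t = 3/2, so GD:DP = t:(1−t) = 3/2:-1/2

GD:DP = -3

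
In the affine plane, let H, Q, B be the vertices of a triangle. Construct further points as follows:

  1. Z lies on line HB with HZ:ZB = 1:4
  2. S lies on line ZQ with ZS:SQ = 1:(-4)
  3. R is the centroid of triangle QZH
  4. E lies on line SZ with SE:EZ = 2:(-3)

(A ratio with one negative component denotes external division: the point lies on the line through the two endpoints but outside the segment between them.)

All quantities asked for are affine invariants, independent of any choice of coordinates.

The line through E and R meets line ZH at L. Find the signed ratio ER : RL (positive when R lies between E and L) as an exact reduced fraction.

ER:RL = -4

Assign H = (0, 0), Q = (1, 0), B = (0, 1) — the answer is frame-independent, so this choice is without loss of generality.
1. Z lies on line HB with HZ:ZB = 1:4 ⇒ Z = (0, 1/5)
2. S lies on line ZQ with ZS:SQ = 1:(-4) ⇒ S = (-1/3, 4/15)
3. R is the centroid of triangle QZH ⇒ R = (1/3, 1/15)
4. E lies on line SZ with SE:EZ = 2:(-3) ⇒ E = (-1, 2/5)
line ER meets ZH at L = (0, 3/20)
R = E + t·(L−E) with t = 4/3, so ER:RL = 4/3:-1/3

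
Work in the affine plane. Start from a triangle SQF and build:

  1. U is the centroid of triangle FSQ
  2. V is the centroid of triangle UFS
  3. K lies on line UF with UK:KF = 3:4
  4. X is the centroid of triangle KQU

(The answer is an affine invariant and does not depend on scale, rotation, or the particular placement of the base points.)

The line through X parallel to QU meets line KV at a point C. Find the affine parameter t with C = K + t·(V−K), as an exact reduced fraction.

Work in coordinates with S = (0, 0), Q = (1, 0), F = (0, 1).
1. U is the centroid of triangle FSQ ⇒ U = (1/3, 1/3)
2. V is the centroid of triangle UFS ⇒ V = (1/9, 4/9)
3. K lies on line UF with UK:KF = 3:4 ⇒ K = (4/21, 13/21)
4. X is the centroid of triangle KQU ⇒ X = (32/63, 20/63)
through X parallel to QU: direction (-2/3, 1/3); meets KV at C = (26/189, 95/189)
C = K + t·(V−K) with t = 2/3

t = 2/3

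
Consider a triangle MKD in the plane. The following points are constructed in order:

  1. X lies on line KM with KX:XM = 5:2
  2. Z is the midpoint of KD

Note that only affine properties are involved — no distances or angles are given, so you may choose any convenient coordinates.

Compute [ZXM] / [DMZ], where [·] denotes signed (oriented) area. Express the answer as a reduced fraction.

Work in coordinates with M = (0, 0), K = (1, 0), D = (0, 1).
1. X lies on line KM with KX:XM = 5:2 ⇒ X = (2/7, 0)
2. Z is the midpoint of KD ⇒ Z = (1/2, 1/2)
2·[ZXM] = -1/7, 2·[DMZ] = 1/2
[ZXM]:[DMZ] = -1/7:1/2 = -2/7

[ZXM]:[DMZ] = -2/7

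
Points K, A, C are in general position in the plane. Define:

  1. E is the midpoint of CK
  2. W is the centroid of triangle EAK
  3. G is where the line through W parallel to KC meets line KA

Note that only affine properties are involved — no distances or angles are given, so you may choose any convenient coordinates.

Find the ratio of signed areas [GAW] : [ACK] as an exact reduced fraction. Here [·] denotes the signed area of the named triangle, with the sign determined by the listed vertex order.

[GAW]:[ACK] = 1/9

Set K = (0, 0), A = (1, 0), C = (0, 1); any affine frame gives the same invariant.
1. E is the midpoint of CK ⇒ E = (0, 1/2)
2. W is the centroid of triangle EAK ⇒ W = (1/3, 1/6)
3. G is where the line through W parallel to KC meets line KA ⇒ G = (1/3, 0)
2·[GAW] = 1/9, 2·[ACK] = 1
[GAW]:[ACK] = 1/9:1 = 1/9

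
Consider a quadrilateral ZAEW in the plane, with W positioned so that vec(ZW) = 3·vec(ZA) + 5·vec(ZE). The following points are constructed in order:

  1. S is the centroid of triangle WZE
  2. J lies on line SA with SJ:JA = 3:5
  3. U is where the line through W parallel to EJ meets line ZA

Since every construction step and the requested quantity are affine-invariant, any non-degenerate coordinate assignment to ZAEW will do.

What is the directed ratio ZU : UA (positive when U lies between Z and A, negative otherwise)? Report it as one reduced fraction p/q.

Assign Z = (0, 0), A = (1, 0), E = (0, 1), W = (3, 5) — the answer is frame-independent, so this choice is without loss of generality.
1. S is the centroid of triangle WZE ⇒ S = (1, 2)
2. J lies on line SA with SJ:JA = 3:5 ⇒ J = (1, 5/4)
3. U is where the line through W parallel to EJ meets line ZA ⇒ U = (-17, 0)
U = Z + t·(A−Z) with t = -17, so ZU:UA = t:(1−t) = -17:18

ZU:UA = -17/18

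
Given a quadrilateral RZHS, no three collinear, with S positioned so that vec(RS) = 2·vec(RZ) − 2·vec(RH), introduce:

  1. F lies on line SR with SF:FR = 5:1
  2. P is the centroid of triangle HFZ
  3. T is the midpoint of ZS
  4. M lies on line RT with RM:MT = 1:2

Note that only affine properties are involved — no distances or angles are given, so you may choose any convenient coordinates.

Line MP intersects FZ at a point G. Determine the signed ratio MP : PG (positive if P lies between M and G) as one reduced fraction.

MP:PG = -7/6

Choose coordinates R = (0, 0), Z = (1, 0), H = (0, 1), S = (2, -2).
1. F lies on line SR with SF:FR = 5:1 ⇒ F = (1/3, -1/3)
2. P is the centroid of triangle HFZ ⇒ P = (4/9, 2/9)
3. T is the midpoint of ZS ⇒ T = (3/2, -1)
4. M lies on line RT with RM:MT = 1:2 ⇒ M = (1/2, -1/3)
line MP meets FZ at G = (31/63, -16/63)
P = M + t·(G−M) with t = 7, so MP:PG = 7:-6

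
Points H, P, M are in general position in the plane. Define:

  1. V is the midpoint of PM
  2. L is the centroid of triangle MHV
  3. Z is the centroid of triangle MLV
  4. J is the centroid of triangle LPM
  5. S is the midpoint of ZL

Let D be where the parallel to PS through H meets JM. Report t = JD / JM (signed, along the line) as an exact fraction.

t = -68/19

Assign H = (0, 0), P = (1, 0), M = (0, 1) — the answer is frame-independent, so this choice is without loss of generality.
1. V is the midpoint of PM ⇒ V = (1/2, 1/2)
2. L is the centroid of triangle MHV ⇒ L = (1/6, 1/2)
3. Z is the centroid of triangle MLV ⇒ Z = (2/9, 2/3)
4. J is the centroid of triangle LPM ⇒ J = (7/18, 1/2)
5. S is the midpoint of ZL ⇒ S = (7/36, 7/12)
through H parallel to PS: direction (-29/36, 7/12); meets JM at D = (203/114, -49/38)
D = J + t·(M−J) with t = -68/19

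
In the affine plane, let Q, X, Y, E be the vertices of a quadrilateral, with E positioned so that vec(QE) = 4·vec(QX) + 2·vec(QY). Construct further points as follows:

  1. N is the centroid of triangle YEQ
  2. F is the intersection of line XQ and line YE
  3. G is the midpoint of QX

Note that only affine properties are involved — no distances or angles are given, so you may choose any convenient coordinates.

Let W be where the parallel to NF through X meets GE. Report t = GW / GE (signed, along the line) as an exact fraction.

Set Q = (0, 0), X = (1, 0), Y = (0, 1), E = (4, 2); any affine frame gives the same invariant.
1. N is the centroid of triangle YEQ ⇒ N = (4/3, 1)
2. F is the intersection of line XQ and line YE ⇒ F = (-4, 0)
3. G is the midpoint of QX ⇒ G = (1/2, 0)
through X parallel to NF: direction (-16/3, -1); meets GE at W = (11/43, -6/43)
W = G + t·(E−G) with t = -3/43

t = -3/43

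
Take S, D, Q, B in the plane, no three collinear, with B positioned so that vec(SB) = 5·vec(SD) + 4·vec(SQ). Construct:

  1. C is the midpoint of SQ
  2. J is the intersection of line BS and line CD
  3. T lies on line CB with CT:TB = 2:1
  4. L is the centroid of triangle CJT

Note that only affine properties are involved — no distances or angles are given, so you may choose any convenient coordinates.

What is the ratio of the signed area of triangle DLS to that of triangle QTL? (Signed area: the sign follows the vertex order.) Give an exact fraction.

[DLS]:[QTL] = -284/365

Work in coordinates with S = (0, 0), D = (1, 0), Q = (0, 1), B = (5, 4).
1. C is the midpoint of SQ ⇒ C = (0, 1/2)
2. J is the intersection of line BS and line CD ⇒ J = (5/13, 4/13)
3. T lies on line CB with CT:TB = 2:1 ⇒ T = (10/3, 17/6)
4. L is the centroid of triangle CJT ⇒ L = (145/117, 142/117)
2·[DLS] = 142/117, 2·[QTL] = -365/234
[DLS]:[QTL] = 142/117:-365/234 = -284/365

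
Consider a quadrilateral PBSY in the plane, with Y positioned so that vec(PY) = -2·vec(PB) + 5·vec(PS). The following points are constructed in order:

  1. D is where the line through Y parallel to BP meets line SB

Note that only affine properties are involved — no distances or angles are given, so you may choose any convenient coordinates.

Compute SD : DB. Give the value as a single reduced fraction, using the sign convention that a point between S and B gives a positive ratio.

SD:DB = -4/5

Assign P = (0, 0), B = (1, 0), S = (0, 1), Y = (-2, 5) — the answer is frame-independent, so this choice is without loss of generality.
1. D is where the line through Y parallel to BP meets line SB ⇒ D = (-4, 5)
D = S + t·(B−S) with t = -4, so SD:DB = t:(1−t) = -4:5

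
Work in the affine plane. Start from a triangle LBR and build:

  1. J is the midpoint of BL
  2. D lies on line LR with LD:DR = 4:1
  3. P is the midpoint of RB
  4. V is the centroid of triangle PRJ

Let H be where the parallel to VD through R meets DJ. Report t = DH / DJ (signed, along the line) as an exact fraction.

Choose coordinates L = (0, 0), B = (1, 0), R = (0, 1).
1. J is the midpoint of BL ⇒ J = (1/2, 0)
2. D lies on line LR with LD:DR = 4:1 ⇒ D = (0, 4/5)
3. P is the midpoint of RB ⇒ P = (1/2, 1/2)
4. V is the centroid of triangle PRJ ⇒ V = (1/3, 1/2)
through R parallel to VD: direction (-1/3, 3/10); meets DJ at H = (-2/7, 44/35)
H = D + t·(J−D) with t = -4/7

t = -4/7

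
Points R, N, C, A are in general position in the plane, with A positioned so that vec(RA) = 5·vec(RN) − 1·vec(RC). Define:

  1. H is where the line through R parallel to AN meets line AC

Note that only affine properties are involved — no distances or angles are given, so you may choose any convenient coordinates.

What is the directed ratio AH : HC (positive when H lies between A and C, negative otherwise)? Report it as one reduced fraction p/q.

Set R = (0, 0), N = (1, 0), C = (0, 1), A = (5, -1); any affine frame gives the same invariant.
1. H is where the line through R parallel to AN meets line AC ⇒ H = (20/3, -5/3)
H = A + t·(C−A) with t = -1/3, so AH:HC = t:(1−t) = -1/3:4/3

AH:HC = -1/4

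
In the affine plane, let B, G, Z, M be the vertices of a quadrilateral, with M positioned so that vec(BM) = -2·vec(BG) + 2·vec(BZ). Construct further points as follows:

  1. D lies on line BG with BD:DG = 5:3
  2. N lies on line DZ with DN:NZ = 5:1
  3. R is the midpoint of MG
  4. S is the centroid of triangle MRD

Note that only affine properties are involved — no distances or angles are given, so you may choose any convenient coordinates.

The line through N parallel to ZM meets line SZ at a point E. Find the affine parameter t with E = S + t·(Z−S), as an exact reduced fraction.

Assign B = (0, 0), G = (1, 0), Z = (0, 1), M = (-2, 2) — the answer is frame-independent, so this choice is without loss of generality.
1. D lies on line BG with BD:DG = 5:3 ⇒ D = (5/8, 0)
2. N lies on line DZ with DN:NZ = 5:1 ⇒ N = (5/48, 5/6)
3. R is the midpoint of MG ⇒ R = (-1/2, 1)
4. S is the centroid of triangle MRD ⇒ S = (-5/8, 1)
through N parallel to ZM: direction (-2, 1); meets SZ at E = (-11/48, 1)
E = S + t·(Z−S) with t = 19/30

t = 19/30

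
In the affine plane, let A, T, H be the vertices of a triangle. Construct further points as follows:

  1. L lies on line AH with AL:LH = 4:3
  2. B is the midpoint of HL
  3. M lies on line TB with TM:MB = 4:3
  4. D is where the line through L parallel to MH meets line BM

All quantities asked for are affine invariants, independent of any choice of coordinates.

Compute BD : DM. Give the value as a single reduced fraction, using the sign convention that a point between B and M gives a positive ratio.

Set A = (0, 0), T = (1, 0), H = (0, 1); any affine frame gives the same invariant.
1. L lies on line AH with AL:LH = 4:3 ⇒ L = (0, 4/7)
2. B is the midpoint of HL ⇒ B = (0, 11/14)
3. M lies on line TB with TM:MB = 4:3 ⇒ M = (3/7, 22/49)
4. D is where the line through L parallel to MH meets line BM ⇒ D = (-3/7, 55/49)
D = B + t·(M−B) with t = -1, so BD:DM = t:(1−t) = -1:2

BD:DM = -1/2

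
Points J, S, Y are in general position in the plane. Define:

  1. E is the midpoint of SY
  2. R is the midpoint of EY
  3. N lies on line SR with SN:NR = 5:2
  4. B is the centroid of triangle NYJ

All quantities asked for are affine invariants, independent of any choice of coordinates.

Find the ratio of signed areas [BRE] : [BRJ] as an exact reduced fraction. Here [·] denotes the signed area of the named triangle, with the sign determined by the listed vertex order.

Set J = (0, 0), S = (1, 0), Y = (0, 1); any affine frame gives the same invariant.
1. E is the midpoint of SY ⇒ E = (1/2, 1/2)
2. R is the midpoint of EY ⇒ R = (1/4, 3/4)
3. N lies on line SR with SN:NR = 5:2 ⇒ N = (13/28, 15/28)
4. B is the centroid of triangle NYJ ⇒ B = (13/84, 43/84)
2·[BRE] = -1/12, 2·[BRJ] = -1/84
[BRE]:[BRJ] = -1/12:-1/84 = 7

[BRE]:[BRJ] = 7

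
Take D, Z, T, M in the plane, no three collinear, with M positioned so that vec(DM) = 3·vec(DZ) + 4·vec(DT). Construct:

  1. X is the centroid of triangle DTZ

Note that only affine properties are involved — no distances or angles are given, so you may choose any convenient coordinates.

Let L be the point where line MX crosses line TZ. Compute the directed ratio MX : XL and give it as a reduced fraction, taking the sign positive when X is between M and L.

Set D = (0, 0), Z = (1, 0), T = (0, 1), M = (3, 4); any affine frame gives the same invariant.
1. X is the centroid of triangle DTZ ⇒ X = (1/3, 1/3)
line MX meets TZ at L = (9/19, 10/19)
X = M + t·(L−M) with t = 19/18, so MX:XL = 19/18:-1/18

MX:XL = -19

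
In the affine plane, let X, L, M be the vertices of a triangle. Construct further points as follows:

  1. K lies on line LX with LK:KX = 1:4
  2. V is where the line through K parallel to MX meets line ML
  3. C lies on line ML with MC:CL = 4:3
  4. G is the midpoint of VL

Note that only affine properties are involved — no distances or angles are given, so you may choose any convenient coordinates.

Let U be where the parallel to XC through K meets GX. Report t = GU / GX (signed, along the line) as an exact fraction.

t = -1/23

Assign X = (0, 0), L = (1, 0), M = (0, 1) — the answer is frame-independent, so this choice is without loss of generality.
1. K lies on line LX with LK:KX = 1:4 ⇒ K = (4/5, 0)
2. V is where the line through K parallel to MX meets line ML ⇒ V = (4/5, 1/5)
3. C lies on line ML with MC:CL = 4:3 ⇒ C = (4/7, 3/7)
4. G is the midpoint of VL ⇒ G = (9/10, 1/10)
through K parallel to XC: direction (4/7, 3/7); meets GX at U = (108/115, 12/115)
U = G + t·(X−G) with t = -1/23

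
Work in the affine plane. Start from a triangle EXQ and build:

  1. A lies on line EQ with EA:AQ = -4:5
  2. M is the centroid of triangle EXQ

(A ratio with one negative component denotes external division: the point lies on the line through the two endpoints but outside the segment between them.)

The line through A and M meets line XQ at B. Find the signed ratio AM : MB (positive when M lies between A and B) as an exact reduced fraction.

Work in coordinates with E = (0, 0), X = (1, 0), Q = (0, 1).
1. A lies on line EQ with EA:AQ = -4:5 ⇒ A = (0, -4)
2. M is the centroid of triangle EXQ ⇒ M = (1/3, 1/3)
line AM meets XQ at B = (5/14, 9/14)
M = A + t·(B−A) with t = 14/15, so AM:MB = 14/15:1/15

AM:MB = 14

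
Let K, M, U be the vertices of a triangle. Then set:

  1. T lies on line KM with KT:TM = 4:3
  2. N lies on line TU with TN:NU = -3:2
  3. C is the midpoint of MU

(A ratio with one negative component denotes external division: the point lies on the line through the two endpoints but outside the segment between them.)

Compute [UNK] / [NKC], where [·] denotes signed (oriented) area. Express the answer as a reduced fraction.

[UNK]:[NKC] = 16/29

Choose coordinates K = (0, 0), M = (1, 0), U = (0, 1).
1. T lies on line KM with KT:TM = 4:3 ⇒ T = (4/7, 0)
2. N lies on line TU with TN:NU = -3:2 ⇒ N = (-8/7, 3)
3. C is the midpoint of MU ⇒ C = (1/2, 1/2)
2·[UNK] = 8/7, 2·[NKC] = 29/14
[UNK]:[NKC] = 8/7:29/14 = 16/29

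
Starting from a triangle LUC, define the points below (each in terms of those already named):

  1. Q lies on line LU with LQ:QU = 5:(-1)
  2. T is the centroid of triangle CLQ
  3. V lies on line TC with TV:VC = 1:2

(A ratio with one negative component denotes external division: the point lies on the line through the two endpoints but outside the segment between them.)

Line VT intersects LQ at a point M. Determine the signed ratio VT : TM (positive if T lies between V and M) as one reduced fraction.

VT:TM = 2/3

Assign L = (0, 0), U = (1, 0), C = (0, 1) — the answer is frame-independent, so this choice is without loss of generality.
1. Q lies on line LU with LQ:QU = 5:(-1) ⇒ Q = (5/4, 0)
2. T is the centroid of triangle CLQ ⇒ T = (5/12, 1/3)
3. V lies on line TC with TV:VC = 1:2 ⇒ V = (5/18, 5/9)
line VT meets LQ at M = (5/8, 0)
T = V + t·(M−V) with t = 2/5, so VT:TM = 2/5:3/5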